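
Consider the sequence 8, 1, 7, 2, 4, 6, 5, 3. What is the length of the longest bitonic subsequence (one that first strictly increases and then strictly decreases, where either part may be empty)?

inc[i] = longest strictly increasing subsequence ending at i; dec[i] = longest strictly decreasing subsequence starting at i:
i:     1 2 3 4 5 6 7 8
a[i]:  8 1 7 2 4 6 5 3
inc:   1 1 2 2 3 4 4 3
dec:   5 1 4 1 2 3 2 1
Best peak at i=6 (value 6): inc=4, dec=3, length 4+3−1 = 6.

6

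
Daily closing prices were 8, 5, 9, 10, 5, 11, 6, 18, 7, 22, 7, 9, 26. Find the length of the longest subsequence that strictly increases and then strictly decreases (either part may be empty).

inc[i] = longest strictly increasing subsequence ending at i; dec[i] = longest strictly decreasing subsequence starting at i:
i:      1  2  3  4  5  6  7  8  9 10 11 12 13
a[i]:   8  5  9 10  5 11  6 18  7 22  7  9 26
inc:    1  1  2  3  1  4  2  5  3  6  3  4  7
dec:    2  1  2  2  1  2  1  2  1  2  1  1  1
Best peak at i=10 (value 22): inc=6, dec=2, length 6+2−1 = 7.

7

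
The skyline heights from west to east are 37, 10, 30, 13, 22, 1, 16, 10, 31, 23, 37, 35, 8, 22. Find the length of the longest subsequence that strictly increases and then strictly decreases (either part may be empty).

7

inc[i] = longest strictly increasing subsequence ending at i; dec[i] = longest strictly decreasing subsequence starting at i:
i:      1  2  3  4  5  6  7  8  9 10 11 12 13 14
a[i]:  37 10 30 13 22  1 16 10 31 23 37 35  8 22
inc:    1  1  2  2  3  1  3  2  4  4  5  5  2  4
dec:    6  2  5  3  4  1  3  2  3  2  3  2  1  1
Best peak at i=11 (value 37): inc=5, dec=3, length 5+3−1 = 7.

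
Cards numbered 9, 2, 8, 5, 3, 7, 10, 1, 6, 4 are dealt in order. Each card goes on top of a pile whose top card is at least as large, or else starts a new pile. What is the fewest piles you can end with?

Place each on the leftmost legal pile:
9 → new pile 1 (tops now [9])
2 → pile 1 (tops now [2])
8 → new pile 2 (tops now [2, 8])
5 → pile 2 (tops now [2, 5])
3 → pile 2 (tops now [2, 3])
7 → new pile 3 (tops now [2, 3, 7])
10 → new pile 4 (tops now [2, 3, 7, 10])
1 → pile 1 (tops now [1, 3, 7, 10])
6 → pile 3 (tops now [1, 3, 6, 10])
4 → pile 3 (tops now [1, 3, 4, 10])
Four piles.

4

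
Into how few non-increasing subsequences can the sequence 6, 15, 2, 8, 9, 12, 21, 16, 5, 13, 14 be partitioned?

6

Place each on the leftmost legal pile:
6 → new pile 1 (tops now [6])
15 → new pile 2 (tops now [6, 15])
2 → pile 1 (tops now [2, 15])
8 → pile 2 (tops now [2, 8])
9 → new pile 3 (tops now [2, 8, 9])
12 → new pile 4 (tops now [2, 8, 9, 12])
21 → new pile 5 (tops now [2, 8, 9, 12, 21])
16 → pile 5 (tops now [2, 8, 9, 12, 16])
5 → pile 2 (tops now [2, 5, 9, 12, 16])
13 → pile 5 (tops now [2, 5, 9, 12, 13])
14 → new pile 6 (tops now [2, 5, 9, 12, 13, 14])
Six piles.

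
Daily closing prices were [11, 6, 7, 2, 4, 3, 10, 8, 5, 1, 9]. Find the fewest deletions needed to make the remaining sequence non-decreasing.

7

Fewest deletions = n − (longest non-decreasing subsequence).
i:      1  2  3  4  5  6  7  8  9 10 11
a[i]:  11  6  7  2  4  3 10  8  5  1  9
dp:     1  1  2  1  2  2  3  3  3  1  4
max dp = 4, so deletions = 11 − 4 = 7.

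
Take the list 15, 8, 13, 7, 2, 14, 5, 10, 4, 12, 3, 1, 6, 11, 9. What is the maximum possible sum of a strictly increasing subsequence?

35

Let S[i] be the best sum of a strictly increasing subsequence ending at i:
i:      1  2  3  4  5  6  7  8  9 10 11 12 13 14 15
a[i]:  15  8 13  7  2 14  5 10  4 12  3  1  6 11  9
S:     15  8 21  7  2 35  7 18  6 30  5  1 13 29 22
Maximum is 35 (e.g. 8 + 13 + 14).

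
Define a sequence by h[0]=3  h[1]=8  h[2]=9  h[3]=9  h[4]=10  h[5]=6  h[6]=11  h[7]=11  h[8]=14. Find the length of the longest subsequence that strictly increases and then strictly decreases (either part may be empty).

inc[i] = longest strictly increasing subsequence ending at i; dec[i] = longest strictly decreasing subsequence starting at i:
i:      0  1  2  3  4  5  6  7  8
h[i]:   3  8  9  9 10  6 11 11 14
inc:    1  2  3  3  4  2  5  5  6
dec:    1  2  2  2  2  1  1  1  1
Best peak at i=8 (value 14): inc=6, dec=1, length 6+1−1 = 6.

6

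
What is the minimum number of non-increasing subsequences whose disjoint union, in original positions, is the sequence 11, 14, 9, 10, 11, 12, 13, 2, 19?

Place each on the leftmost legal pile:
11 → new pile 1 (tops now [11])
14 → new pile 2 (tops now [11, 14])
9 → pile 1 (tops now [9, 14])
10 → pile 2 (tops now [9, 10])
11 → new pile 3 (tops now [9, 10, 11])
12 → new pile 4 (tops now [9, 10, 11, 12])
13 → new pile 5 (tops now [9, 10, 11, 12, 13])
2 → pile 1 (tops now [2, 10, 11, 12, 13])
19 → new pile 6 (tops now [2, 10, 11, 12, 13, 19])
Six piles.

6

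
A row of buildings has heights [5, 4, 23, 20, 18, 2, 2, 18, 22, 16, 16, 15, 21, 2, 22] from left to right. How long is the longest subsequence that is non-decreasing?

Track the smallest tail for each achievable length (allowing ties):
5 → extends → [5]
4 → replaces 5 → [4]
23 → extends → [4, 23]
20 → replaces 23 → [4, 20]
18 → replaces 20 → [4, 18]
2 → replaces 4 → [2, 18]
2 → replaces 18 → [2, 2]
18 → extends → [2, 2, 18]
22 → extends → [2, 2, 18, 22]
16 → replaces 18 → [2, 2, 16, 22]
16 → replaces 22 → [2, 2, 16, 16]
15 → replaces 16 → [2, 2, 15, 16]
21 → extends → [2, 2, 15, 16, 21]
2 → replaces 15 → [2, 2, 2, 16, 21]
22 → extends → [2, 2, 2, 16, 21, 22]
Six tails, so the longest non-decreasing subsequence has length 6 (e.g. 2, 2, 16, 16, 21, 22).

6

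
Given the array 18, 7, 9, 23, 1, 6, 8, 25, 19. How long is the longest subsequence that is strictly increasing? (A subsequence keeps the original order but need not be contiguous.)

4

Let dp[i] be the length of the longest such subsequence ending at index i:
i:      1  2  3  4  5  6  7  8  9
a[i]:  18  7  9 23  1  6  8 25 19
dp:     1  1  2  3  1  2  3  4  4
Maximum dp value is 4.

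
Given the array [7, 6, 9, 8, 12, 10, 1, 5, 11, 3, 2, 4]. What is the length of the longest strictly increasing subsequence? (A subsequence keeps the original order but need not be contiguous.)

4

Track the smallest tail for each achievable length (strict):
7 → extends → [7]
6 → replaces 7 → [6]
9 → extends → [6, 9]
8 → replaces 9 → [6, 8]
12 → extends → [6, 8, 12]
10 → replaces 12 → [6, 8, 10]
1 → replaces 6 → [1, 8, 10]
5 → replaces 8 → [1, 5, 10]
11 → extends → [1, 5, 10, 11]
3 → replaces 5 → [1, 3, 10, 11]
2 → replaces 3 → [1, 2, 10, 11]
4 → replaces 10 → [1, 2, 4, 11]
Four tails, so the longest strictly increasing subsequence has length 4 (e.g. 7, 9, 10, 11).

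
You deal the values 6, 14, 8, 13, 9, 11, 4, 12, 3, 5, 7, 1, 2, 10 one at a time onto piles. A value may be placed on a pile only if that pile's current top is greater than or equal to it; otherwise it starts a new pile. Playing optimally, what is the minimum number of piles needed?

Place each on the leftmost legal pile:
6 → new pile 1 (tops now [6])
14 → new pile 2 (tops now [6, 14])
8 → pile 2 (tops now [6, 8])
13 → new pile 3 (tops now [6, 8, 13])
9 → pile 3 (tops now [6, 8, 9])
11 → new pile 4 (tops now [6, 8, 9, 11])
4 → pile 1 (tops now [4, 8, 9, 11])
12 → new pile 5 (tops now [4, 8, 9, 11, 12])
3 → pile 1 (tops now [3, 8, 9, 11, 12])
5 → pile 2 (tops now [3, 5, 9, 11, 12])
7 → pile 3 (tops now [3, 5, 7, 11, 12])
1 → pile 1 (tops now [1, 5, 7, 11, 12])
2 → pile 2 (tops now [1, 2, 7, 11, 12])
10 → pile 4 (tops now [1, 2, 7, 10, 12])
Five piles.

5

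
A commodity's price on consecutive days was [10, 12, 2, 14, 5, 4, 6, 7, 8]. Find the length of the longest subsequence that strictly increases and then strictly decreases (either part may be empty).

5

inc[i] = longest strictly increasing subsequence ending at i; dec[i] = longest strictly decreasing subsequence starting at i:
i:      1  2  3  4  5  6  7  8  9
a[i]:  10 12  2 14  5  4  6  7  8
inc:    1  2  1  3  2  2  3  4  5
dec:    3  3  1  3  2  1  1  1  1
Best peak at i=4 (value 14): inc=3, dec=3, length 3+3−1 = 5.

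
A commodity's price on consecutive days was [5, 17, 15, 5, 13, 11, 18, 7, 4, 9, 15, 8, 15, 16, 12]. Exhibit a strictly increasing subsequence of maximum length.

5, 7, 9, 15, 16

Patience tails give the LIS length; then backtrack through the dp parents:
5 → extends → [5]
17 → extends → [5, 17]
15 → replaces 17 → [5, 15]
5 → already a tail → [5, 15]
13 → replaces 15 → [5, 13]
11 → replaces 13 → [5, 11]
18 → extends → [5, 11, 18]
7 → replaces 11 → [5, 7, 18]
4 → replaces 5 → [4, 7, 18]
9 → replaces 18 → [4, 7, 9]
15 → extends → [4, 7, 9, 15]
8 → replaces 9 → [4, 7, 8, 15]
15 → already a tail → [4, 7, 8, 15]
16 → extends → [4, 7, 8, 15, 16]
12 → replaces 15 → [4, 7, 8, 12, 16]
Length 5; one witness is 5, 7, 9, 15, 16.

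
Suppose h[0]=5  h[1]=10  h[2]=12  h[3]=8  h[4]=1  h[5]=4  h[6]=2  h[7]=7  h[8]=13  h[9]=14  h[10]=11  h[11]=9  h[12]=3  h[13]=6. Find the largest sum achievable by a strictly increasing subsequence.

54

Let S[i] be the best sum of a strictly increasing subsequence ending at i:
i:      0  1  2  3  4  5  6  7  8  9 10 11 12 13
h[i]:   5 10 12  8  1  4  2  7 13 14 11  9  3  6
S:      5 15 27 13  1  5  3 12 40 54 26 22  6 12
Maximum is 54 (e.g. 5 + 10 + 12 + 13 + 14).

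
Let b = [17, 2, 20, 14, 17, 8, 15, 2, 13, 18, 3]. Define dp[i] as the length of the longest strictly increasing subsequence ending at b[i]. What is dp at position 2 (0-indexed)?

2

dp[i] = 1 + max{dp[j] : j<i, b[j]<b[i]} (or 1 if no such j):
i:      0  1  2  3  4  5  6  7  8  9 10
b[i]:  17  2 20 14 17  8 15  2 13 18  3
dp:     1  1  2  2  3  2  3  1  3  4  2
At index 2 the value is 2.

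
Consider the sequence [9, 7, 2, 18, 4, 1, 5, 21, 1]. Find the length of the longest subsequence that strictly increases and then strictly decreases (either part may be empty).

inc[i] = longest strictly increasing subsequence ending at i; dec[i] = longest strictly decreasing subsequence starting at i:
i:      1  2  3  4  5  6  7  8  9
a[i]:   9  7  2 18  4  1  5 21  1
inc:    1  1  1  2  2  1  3  4  1
dec:    4  3  2  3  2  1  2  2  1
Best peak at i=8 (value 21): inc=4, dec=2, length 4+2−1 = 5.

5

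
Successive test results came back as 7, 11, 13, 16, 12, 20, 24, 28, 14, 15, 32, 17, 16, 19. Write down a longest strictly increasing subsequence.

7, 11, 13, 16, 20, 24, 28, 32

Patience tails give the LIS length; then backtrack through the dp parents:
7 → extends → [7]
11 → extends → [7, 11]
13 → extends → [7, 11, 13]
16 → extends → [7, 11, 13, 16]
12 → replaces 13 → [7, 11, 12, 16]
20 → extends → [7, 11, 12, 16, 20]
24 → extends → [7, 11, 12, 16, 20, 24]
28 → extends → [7, 11, 12, 16, 20, 24, 28]
14 → replaces 16 → [7, 11, 12, 14, 20, 24, 28]
15 → replaces 20 → [7, 11, 12, 14, 15, 24, 28]
32 → extends → [7, 11, 12, 14, 15, 24, 28, 32]
17 → replaces 24 → [7, 11, 12, 14, 15, 17, 28, 32]
16 → replaces 17 → [7, 11, 12, 14, 15, 16, 28, 32]
19 → replaces 28 → [7, 11, 12, 14, 15, 16, 19, 32]
Length 8; one witness is 7, 11, 13, 16, 20, 24, 28, 32.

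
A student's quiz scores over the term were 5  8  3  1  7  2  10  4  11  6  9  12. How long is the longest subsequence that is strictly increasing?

6

Track the smallest tail for each achievable length (strict):
5 → extends → [5]
8 → extends → [5, 8]
3 → replaces 5 → [3, 8]
1 → replaces 3 → [1, 8]
7 → replaces 8 → [1, 7]
2 → replaces 7 → [1, 2]
10 → extends → [1, 2, 10]
4 → replaces 10 → [1, 2, 4]
11 → extends → [1, 2, 4, 11]
6 → replaces 11 → [1, 2, 4, 6]
9 → extends → [1, 2, 4, 6, 9]
12 → extends → [1, 2, 4, 6, 9, 12]
Six tails, so the longest strictly increasing subsequence has length 6 (e.g. 1, 2, 4, 6, 9, 12).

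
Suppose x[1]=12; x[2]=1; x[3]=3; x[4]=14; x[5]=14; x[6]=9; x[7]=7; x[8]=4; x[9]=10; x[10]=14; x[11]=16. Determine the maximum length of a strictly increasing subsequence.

Track the smallest tail for each achievable length (strict):
12 → extends → [12]
1 → replaces 12 → [1]
3 → extends → [1, 3]
14 → extends → [1, 3, 14]
14 → already a tail → [1, 3, 14]
9 → replaces 14 → [1, 3, 9]
7 → replaces 9 → [1, 3, 7]
4 → replaces 7 → [1, 3, 4]
10 → extends → [1, 3, 4, 10]
14 → extends → [1, 3, 4, 10, 14]
16 → extends → [1, 3, 4, 10, 14, 16]
Six tails, so the longest strictly increasing subsequence has length 6 (e.g. 1, 3, 9, 10, 14, 16).

6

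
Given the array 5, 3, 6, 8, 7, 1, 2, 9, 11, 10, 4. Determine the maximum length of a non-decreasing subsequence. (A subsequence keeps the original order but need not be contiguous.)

5

Let dp[i] be the length of the longest such subsequence ending at index i:
i:      1  2  3  4  5  6  7  8  9 10 11
a[i]:   5  3  6  8  7  1  2  9 11 10  4
dp:     1  1  2  3  3  1  2  4  5  5  3
Maximum dp value is 5.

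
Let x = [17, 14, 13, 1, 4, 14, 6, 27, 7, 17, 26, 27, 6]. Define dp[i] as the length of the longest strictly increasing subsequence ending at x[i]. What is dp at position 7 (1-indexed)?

dp[i] = 1 + max{dp[j] : j<i, x[j]<x[i]} (or 1 if no such j):
i:      1  2  3  4  5  6  7  8  9 10 11 12 13
x[i]:  17 14 13  1  4 14  6 27  7 17 26 27  6
dp:     1  1  1  1  2  3  3  4  4  5  6  7  3
At index 7 the value is 3.

3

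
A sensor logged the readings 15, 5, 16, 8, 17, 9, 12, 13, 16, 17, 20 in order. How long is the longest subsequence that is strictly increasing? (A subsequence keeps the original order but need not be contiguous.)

Let dp[i] be the length of the longest such subsequence ending at index i:
i:      1  2  3  4  5  6  7  8  9 10 11
a[i]:  15  5 16  8 17  9 12 13 16 17 20
dp:     1  1  2  2  3  3  4  5  6  7  8
Maximum dp value is 8.

8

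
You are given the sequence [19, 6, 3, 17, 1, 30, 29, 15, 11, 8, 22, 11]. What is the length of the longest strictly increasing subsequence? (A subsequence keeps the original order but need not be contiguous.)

Let dp[i] be the length of the longest such subsequence ending at index i:
i:      1  2  3  4  5  6  7  8  9 10 11 12
a[i]:  19  6  3 17  1 30 29 15 11  8 22 11
dp:     1  1  1  2  1  3  3  2  2  2  3  3
Maximum dp value is 3.

3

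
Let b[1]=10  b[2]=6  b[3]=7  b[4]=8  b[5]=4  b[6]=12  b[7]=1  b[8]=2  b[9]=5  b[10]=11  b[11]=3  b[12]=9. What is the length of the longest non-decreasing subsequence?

4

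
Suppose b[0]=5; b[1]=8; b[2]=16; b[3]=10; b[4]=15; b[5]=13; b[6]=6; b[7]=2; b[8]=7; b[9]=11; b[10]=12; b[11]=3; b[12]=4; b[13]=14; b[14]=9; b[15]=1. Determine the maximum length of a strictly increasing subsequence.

Track the smallest tail for each achievable length (strict):
5 → extends → [5]
8 → extends → [5, 8]
16 → extends → [5, 8, 16]
10 → replaces 16 → [5, 8, 10]
15 → extends → [5, 8, 10, 15]
13 → replaces 15 → [5, 8, 10, 13]
6 → replaces 8 → [5, 6, 10, 13]
2 → replaces 5 → [2, 6, 10, 13]
7 → replaces 10 → [2, 6, 7, 13]
11 → replaces 13 → [2, 6, 7, 11]
12 → extends → [2, 6, 7, 11, 12]
3 → replaces 6 → [2, 3, 7, 11, 12]
4 → replaces 7 → [2, 3, 4, 11, 12]
14 → extends → [2, 3, 4, 11, 12, 14]
9 → replaces 11 → [2, 3, 4, 9, 12, 14]
1 → replaces 2 → [1, 3, 4, 9, 12, 14]
Six tails, so the longest strictly increasing subsequence has length 6 (e.g. 5, 8, 10, 11, 12, 14).

6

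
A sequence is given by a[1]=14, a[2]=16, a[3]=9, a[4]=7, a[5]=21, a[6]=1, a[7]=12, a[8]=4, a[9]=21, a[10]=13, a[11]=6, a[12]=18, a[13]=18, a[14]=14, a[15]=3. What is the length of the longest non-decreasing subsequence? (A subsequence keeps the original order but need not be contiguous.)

5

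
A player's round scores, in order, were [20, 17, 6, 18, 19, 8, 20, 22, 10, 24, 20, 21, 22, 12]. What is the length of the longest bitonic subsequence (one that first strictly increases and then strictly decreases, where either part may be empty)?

inc[i] = longest strictly increasing subsequence ending at i; dec[i] = longest strictly decreasing subsequence starting at i:
i:      1  2  3  4  5  6  7  8  9 10 11 12 13 14
a[i]:  20 17  6 18 19  8 20 22 10 24 20 21 22 12
inc:    1  1  1  2  3  2  4  5  3  6  4  5  6  4
dec:    3  2  1  2  2  1  2  3  1  3  2  2  2  1
Best peak at i=10 (value 24): inc=6, dec=3, length 6+3−1 = 8.

8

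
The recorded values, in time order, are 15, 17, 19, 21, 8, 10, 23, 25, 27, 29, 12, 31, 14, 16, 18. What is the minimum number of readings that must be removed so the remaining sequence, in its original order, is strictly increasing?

Fewest deletions = n − (longest strictly increasing subsequence).
Patience tails:
15 → extends → [15]
17 → extends → [15, 17]
19 → extends → [15, 17, 19]
21 → extends → [15, 17, 19, 21]
8 → replaces 15 → [8, 17, 19, 21]
10 → replaces 17 → [8, 10, 19, 21]
23 → extends → [8, 10, 19, 21, 23]
25 → extends → [8, 10, 19, 21, 23, 25]
27 → extends → [8, 10, 19, 21, 23, 25, 27]
29 → extends → [8, 10, 19, 21, 23, 25, 27, 29]
12 → replaces 19 → [8, 10, 12, 21, 23, 25, 27, 29]
31 → extends → [8, 10, 12, 21, 23, 25, 27, 29, 31]
14 → replaces 21 → [8, 10, 12, 14, 23, 25, 27, 29, 31]
16 → replaces 23 → [8, 10, 12, 14, 16, 25, 27, 29, 31]
18 → replaces 25 → [8, 10, 12, 14, 16, 18, 27, 29, 31]
Longest strictly increasing subsequence has length 9, so deletions = 15 − 9 = 6.

6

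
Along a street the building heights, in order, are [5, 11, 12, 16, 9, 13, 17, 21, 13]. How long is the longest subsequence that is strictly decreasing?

2

Negate each value so 'decreasing' becomes 'increasing', then run patience tails on the negated sequence:
-5 → extends → [-5]
-11 → replaces -5 → [-11]
-12 → replaces -11 → [-12]
-16 → replaces -12 → [-16]
-9 → extends → [-16, -9]
-13 → replaces -9 → [-16, -13]
-17 → replaces -16 → [-17, -13]
-21 → replaces -17 → [-21, -13]
-13 → already a tail → [-21, -13]
Two tails, so the longest strictly decreasing subsequence of the original has length 2.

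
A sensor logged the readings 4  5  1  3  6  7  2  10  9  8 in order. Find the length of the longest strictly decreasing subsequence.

Negate each value so 'decreasing' becomes 'increasing', then run patience tails on the negated sequence:
-4 → extends → [-4]
-5 → replaces -4 → [-5]
-1 → extends → [-5, -1]
-3 → replaces -1 → [-5, -3]
-6 → replaces -5 → [-6, -3]
-7 → replaces -6 → [-7, -3]
-2 → extends → [-7, -3, -2]
-10 → replaces -7 → [-10, -3, -2]
-9 → replaces -3 → [-10, -9, -2]
-8 → replaces -2 → [-10, -9, -8]
Three tails, so the longest strictly decreasing subsequence of the original has length 3.

3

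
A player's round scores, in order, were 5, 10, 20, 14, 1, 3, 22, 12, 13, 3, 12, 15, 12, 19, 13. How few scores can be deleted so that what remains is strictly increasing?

Fewest deletions = n − (longest strictly increasing subsequence).
Patience tails:
5 → extends → [5]
10 → extends → [5, 10]
20 → extends → [5, 10, 20]
14 → replaces 20 → [5, 10, 14]
1 → replaces 5 → [1, 10, 14]
3 → replaces 10 → [1, 3, 14]
22 → extends → [1, 3, 14, 22]
12 → replaces 14 → [1, 3, 12, 22]
13 → replaces 22 → [1, 3, 12, 13]
3 → already a tail → [1, 3, 12, 13]
12 → already a tail → [1, 3, 12, 13]
15 → extends → [1, 3, 12, 13, 15]
12 → already a tail → [1, 3, 12, 13, 15]
19 → extends → [1, 3, 12, 13, 15, 19]
13 → already a tail → [1, 3, 12, 13, 15, 19]
Longest strictly increasing subsequence has length 6, so deletions = 15 − 6 = 9.

9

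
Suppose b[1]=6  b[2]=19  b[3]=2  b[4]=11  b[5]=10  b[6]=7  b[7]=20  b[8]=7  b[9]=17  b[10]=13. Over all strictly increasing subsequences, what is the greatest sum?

45

Let S[i] be the best sum of a strictly increasing subsequence ending at i:
i:      1  2  3  4  5  6  7  8  9 10
b[i]:   6 19  2 11 10  7 20  7 17 13
S:      6 25  2 17 16 13 45 13 34 30
Maximum is 45 (e.g. 6 + 19 + 20).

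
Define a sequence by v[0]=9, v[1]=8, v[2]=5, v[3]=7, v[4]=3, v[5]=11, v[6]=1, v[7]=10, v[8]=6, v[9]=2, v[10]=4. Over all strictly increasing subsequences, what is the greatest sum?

23

Let S[i] be the best sum of a strictly increasing subsequence ending at i:
i:      0  1  2  3  4  5  6  7  8  9 10
v[i]:   9  8  5  7  3 11  1 10  6  2  4
S:      9  8  5 12  3 23  1 22 11  3  7
Maximum is 23 (e.g. 5 + 7 + 11).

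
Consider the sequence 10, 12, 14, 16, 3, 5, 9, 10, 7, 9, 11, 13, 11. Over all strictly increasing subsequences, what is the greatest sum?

52

Let S[i] be the best sum of a strictly increasing subsequence ending at i:
i:      1  2  3  4  5  6  7  8  9 10 11 12 13
a[i]:  10 12 14 16  3  5  9 10  7  9 11 13 11
S:     10 22 36 52  3  8 17 27 15 24 38 51 38
Maximum is 52 (e.g. 10 + 12 + 14 + 16).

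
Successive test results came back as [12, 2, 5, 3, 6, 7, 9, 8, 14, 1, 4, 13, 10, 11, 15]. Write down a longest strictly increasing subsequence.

Patience tails give the LIS length; then backtrack through the dp parents:
12 → extends → [12]
2 → replaces 12 → [2]
5 → extends → [2, 5]
3 → replaces 5 → [2, 3]
6 → extends → [2, 3, 6]
7 → extends → [2, 3, 6, 7]
9 → extends → [2, 3, 6, 7, 9]
8 → replaces 9 → [2, 3, 6, 7, 8]
14 → extends → [2, 3, 6, 7, 8, 14]
1 → replaces 2 → [1, 3, 6, 7, 8, 14]
4 → replaces 6 → [1, 3, 4, 7, 8, 14]
13 → replaces 14 → [1, 3, 4, 7, 8, 13]
10 → replaces 13 → [1, 3, 4, 7, 8, 10]
11 → extends → [1, 3, 4, 7, 8, 10, 11]
15 → extends → [1, 3, 4, 7, 8, 10, 11, 15]
Length 8; one witness is 2, 5, 6, 7, 9, 10, 11, 15.

2, 5, 6, 7, 9, 10, 11, 15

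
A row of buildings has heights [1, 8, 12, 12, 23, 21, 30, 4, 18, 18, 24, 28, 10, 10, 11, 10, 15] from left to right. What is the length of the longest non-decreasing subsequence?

Track the smallest tail for each achievable length (allowing ties):
1 → extends → [1]
8 → extends → [1, 8]
12 → extends → [1, 8, 12]
12 → extends → [1, 8, 12, 12]
23 → extends → [1, 8, 12, 12, 23]
21 → replaces 23 → [1, 8, 12, 12, 21]
30 → extends → [1, 8, 12, 12, 21, 30]
4 → replaces 8 → [1, 4, 12, 12, 21, 30]
18 → replaces 21 → [1, 4, 12, 12, 18, 30]
18 → replaces 30 → [1, 4, 12, 12, 18, 18]
24 → extends → [1, 4, 12, 12, 18, 18, 24]
28 → extends → [1, 4, 12, 12, 18, 18, 24, 28]
10 → replaces 12 → [1, 4, 10, 12, 18, 18, 24, 28]
10 → replaces 12 → [1, 4, 10, 10, 18, 18, 24, 28]
11 → replaces 18 → [1, 4, 10, 10, 11, 18, 24, 28]
10 → replaces 11 → [1, 4, 10, 10, 10, 18, 24, 28]
15 → replaces 18 → [1, 4, 10, 10, 10, 15, 24, 28]
Eight tails, so the longest non-decreasing subsequence has length 8 (e.g. 1, 8, 12, 12, 18, 18, 24, 28).

8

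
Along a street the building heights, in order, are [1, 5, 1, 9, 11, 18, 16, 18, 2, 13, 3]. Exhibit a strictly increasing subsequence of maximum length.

1, 5, 9, 11, 16, 18

Patience tails give the LIS length; then backtrack through the dp parents:
1 → extends → [1]
5 → extends → [1, 5]
1 → already a tail → [1, 5]
9 → extends → [1, 5, 9]
11 → extends → [1, 5, 9, 11]
18 → extends → [1, 5, 9, 11, 18]
16 → replaces 18 → [1, 5, 9, 11, 16]
18 → extends → [1, 5, 9, 11, 16, 18]
2 → replaces 5 → [1, 2, 9, 11, 16, 18]
13 → replaces 16 → [1, 2, 9, 11, 13, 18]
3 → replaces 9 → [1, 2, 3, 11, 13, 18]
Length 6; one witness is 1, 5, 9, 11, 16, 18.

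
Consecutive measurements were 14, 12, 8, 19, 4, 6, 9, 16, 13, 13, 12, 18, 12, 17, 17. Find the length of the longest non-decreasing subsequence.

7

Let dp[i] be the length of the longest such subsequence ending at index i:
i:      1  2  3  4  5  6  7  8  9 10 11 12 13 14 15
a[i]:  14 12  8 19  4  6  9 16 13 13 12 18 12 17 17
dp:     1  1  1  2  1  2  3  4  4  5  4  6  5  6  7
Maximum dp value is 7.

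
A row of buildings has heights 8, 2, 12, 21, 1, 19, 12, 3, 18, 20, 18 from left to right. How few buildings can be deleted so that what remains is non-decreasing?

Fewest deletions = n − (longest non-decreasing subsequence).
Patience tails:
8 → extends → [8]
2 → replaces 8 → [2]
12 → extends → [2, 12]
21 → extends → [2, 12, 21]
1 → replaces 2 → [1, 12, 21]
19 → replaces 21 → [1, 12, 19]
12 → replaces 19 → [1, 12, 12]
3 → replaces 12 → [1, 3, 12]
18 → extends → [1, 3, 12, 18]
20 → extends → [1, 3, 12, 18, 20]
18 → replaces 20 → [1, 3, 12, 18, 18]
Longest non-decreasing subsequence has length 5, so deletions = 11 − 5 = 6.

6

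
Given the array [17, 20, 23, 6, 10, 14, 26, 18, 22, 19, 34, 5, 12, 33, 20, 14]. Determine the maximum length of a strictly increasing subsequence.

6

Let dp[i] be the length of the longest such subsequence ending at index i:
i:      1  2  3  4  5  6  7  8  9 10 11 12 13 14 15 16
a[i]:  17 20 23  6 10 14 26 18 22 19 34  5 12 33 20 14
dp:     1  2  3  1  2  3  4  4  5  5  6  1  3  6  6  4
Maximum dp value is 6.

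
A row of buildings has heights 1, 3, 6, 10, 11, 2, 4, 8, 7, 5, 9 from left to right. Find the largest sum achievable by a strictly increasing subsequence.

Let S[i] be the best sum of a strictly increasing subsequence ending at i:
i:      1  2  3  4  5  6  7  8  9 10 11
a[i]:   1  3  6 10 11  2  4  8  7  5  9
S:      1  4 10 20 31  3  8 18 17 13 27
Maximum is 31 (e.g. 1 + 3 + 6 + 10 + 11).

31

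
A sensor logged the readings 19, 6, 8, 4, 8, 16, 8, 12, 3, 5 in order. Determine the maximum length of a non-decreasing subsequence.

5

Let dp[i] be the length of the longest such subsequence ending at index i:
i:      1  2  3  4  5  6  7  8  9 10
a[i]:  19  6  8  4  8 16  8 12  3  5
dp:     1  1  2  1  3  4  4  5  1  2
Maximum dp value is 5.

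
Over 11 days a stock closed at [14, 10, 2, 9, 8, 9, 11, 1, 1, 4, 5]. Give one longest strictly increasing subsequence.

2, 8, 9, 11

Patience tails give the LIS length; then backtrack through the dp parents:
14 → extends → [14]
10 → replaces 14 → [10]
2 → replaces 10 → [2]
9 → extends → [2, 9]
8 → replaces 9 → [2, 8]
9 → extends → [2, 8, 9]
11 → extends → [2, 8, 9, 11]
1 → replaces 2 → [1, 8, 9, 11]
1 → already a tail → [1, 8, 9, 11]
4 → replaces 8 → [1, 4, 9, 11]
5 → replaces 9 → [1, 4, 5, 11]
Length 4; one witness is 2, 8, 9, 11.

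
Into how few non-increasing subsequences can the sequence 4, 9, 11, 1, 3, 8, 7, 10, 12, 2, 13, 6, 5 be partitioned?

The minimum number of non-increasing subsequences covering a sequence equals the length of its longest strictly increasing subsequence.
LIS length is 6 (e.g. 1, 3, 8, 10, 12, 13), so 6 piles are needed.

6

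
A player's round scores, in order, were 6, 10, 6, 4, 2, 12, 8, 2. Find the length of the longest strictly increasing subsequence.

Track the smallest tail for each achievable length (strict):
6 → extends → [6]
10 → extends → [6, 10]
6 → already a tail → [6, 10]
4 → replaces 6 → [4, 10]
2 → replaces 4 → [2, 10]
12 → extends → [2, 10, 12]
8 → replaces 10 → [2, 8, 12]
2 → already a tail → [2, 8, 12]
Three tails, so the longest strictly increasing subsequence has length 3 (e.g. 6, 10, 12).

3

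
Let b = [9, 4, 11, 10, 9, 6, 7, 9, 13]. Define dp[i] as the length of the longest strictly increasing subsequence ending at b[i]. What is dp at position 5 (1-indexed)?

dp[i] = 1 + max{dp[j] : j<i, b[j]<b[i]} (or 1 if no such j):
i:      1  2  3  4  5  6  7  8  9
b[i]:   9  4 11 10  9  6  7  9 13
dp:     1  1  2  2  2  2  3  4  5
At index 5 the value is 2.

2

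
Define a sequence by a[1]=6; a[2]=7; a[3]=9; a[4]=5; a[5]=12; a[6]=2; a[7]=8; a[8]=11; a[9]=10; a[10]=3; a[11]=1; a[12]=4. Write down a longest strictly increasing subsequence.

Patience tails give the LIS length; then backtrack through the dp parents:
6 → extends → [6]
7 → extends → [6, 7]
9 → extends → [6, 7, 9]
5 → replaces 6 → [5, 7, 9]
12 → extends → [5, 7, 9, 12]
2 → replaces 5 → [2, 7, 9, 12]
8 → replaces 9 → [2, 7, 8, 12]
11 → replaces 12 → [2, 7, 8, 11]
10 → replaces 11 → [2, 7, 8, 10]
3 → replaces 7 → [2, 3, 8, 10]
1 → replaces 2 → [1, 3, 8, 10]
4 → replaces 8 → [1, 3, 4, 10]
Length 4; one witness is 6, 7, 9, 12.

6, 7, 9, 12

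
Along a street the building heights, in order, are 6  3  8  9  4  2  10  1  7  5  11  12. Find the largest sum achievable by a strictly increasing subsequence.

Let S[i] be the best sum of a strictly increasing subsequence ending at i:
i:      1  2  3  4  5  6  7  8  9 10 11 12
a[i]:   6  3  8  9  4  2 10  1  7  5 11 12
S:      6  3 14 23  7  2 33  1 14 12 44 56
Maximum is 56 (e.g. 6 + 8 + 9 + 10 + 11 + 12).

56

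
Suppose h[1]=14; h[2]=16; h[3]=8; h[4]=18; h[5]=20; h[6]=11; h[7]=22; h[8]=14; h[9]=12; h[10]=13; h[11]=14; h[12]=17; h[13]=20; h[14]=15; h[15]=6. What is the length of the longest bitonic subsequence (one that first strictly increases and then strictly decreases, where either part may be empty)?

inc[i] = longest strictly increasing subsequence ending at i; dec[i] = longest strictly decreasing subsequence starting at i:
i:      1  2  3  4  5  6  7  8  9 10 11 12 13 14 15
h[i]:  14 16  8 18 20 11 22 14 12 13 14 17 20 15  6
inc:    1  2  1  3  4  2  5  3  3  4  5  6  7  6  1
dec:    3  4  2  4  4  2  4  3  2  2  2  3  3  2  1
Best peak at i=13 (value 20): inc=7, dec=3, length 7+3−1 = 9.

9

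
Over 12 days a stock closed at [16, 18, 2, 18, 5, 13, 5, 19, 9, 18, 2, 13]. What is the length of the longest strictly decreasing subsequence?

4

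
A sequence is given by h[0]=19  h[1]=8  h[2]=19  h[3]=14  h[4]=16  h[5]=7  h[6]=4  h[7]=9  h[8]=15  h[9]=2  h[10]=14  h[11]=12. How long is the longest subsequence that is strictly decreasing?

5

Let dp[i] be the longest strictly decreasing subsequence ending at i:
i:      0  1  2  3  4  5  6  7  8  9 10 11
h[i]:  19  8 19 14 16  7  4  9 15  2 14 12
dp:     1  2  1  2  2  3  4  3  3  5  4  5
Maximum is 5.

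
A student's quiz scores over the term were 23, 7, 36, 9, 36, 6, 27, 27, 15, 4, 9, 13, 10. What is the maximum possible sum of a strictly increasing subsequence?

59

Let S[i] be the best sum of a strictly increasing subsequence ending at i:
i:      1  2  3  4  5  6  7  8  9 10 11 12 13
a[i]:  23  7 36  9 36  6 27 27 15  4  9 13 10
S:     23  7 59 16 59  6 50 50 31  4 16 29 26
Maximum is 59 (e.g. 23 + 36).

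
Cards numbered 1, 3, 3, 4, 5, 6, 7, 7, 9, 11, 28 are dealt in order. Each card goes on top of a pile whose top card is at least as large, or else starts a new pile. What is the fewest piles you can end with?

Place each on the leftmost legal pile:
1 → new pile 1 (tops now [1])
3 → new pile 2 (tops now [1, 3])
3 → pile 2 (tops now [1, 3])
4 → new pile 3 (tops now [1, 3, 4])
5 → new pile 4 (tops now [1, 3, 4, 5])
6 → new pile 5 (tops now [1, 3, 4, 5, 6])
7 → new pile 6 (tops now [1, 3, 4, 5, 6, 7])
7 → pile 6 (tops now [1, 3, 4, 5, 6, 7])
9 → new pile 7 (tops now [1, 3, 4, 5, 6, 7, 9])
11 → new pile 8 (tops now [1, 3, 4, 5, 6, 7, 9, 11])
28 → new pile 9 (tops now [1, 3, 4, 5, 6, 7, 9, 11, 28])
Nine piles.

9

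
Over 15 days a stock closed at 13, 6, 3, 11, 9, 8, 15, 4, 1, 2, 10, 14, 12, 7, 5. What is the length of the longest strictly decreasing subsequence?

6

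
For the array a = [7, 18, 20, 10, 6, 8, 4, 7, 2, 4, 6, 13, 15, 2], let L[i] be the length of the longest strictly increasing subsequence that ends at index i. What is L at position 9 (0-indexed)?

2

dp[i] = 1 + max{dp[j] : j<i, a[j]<a[i]} (or 1 if no such j):
i:      0  1  2  3  4  5  6  7  8  9 10 11 12 13
a[i]:   7 18 20 10  6  8  4  7  2  4  6 13 15  2
dp:     1  2  3  2  1  2  1  2  1  2  3  4  5  1
At index 9 the value is 2.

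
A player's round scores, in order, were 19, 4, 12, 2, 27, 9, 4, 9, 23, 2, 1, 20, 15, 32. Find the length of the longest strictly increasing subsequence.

Let dp[i] be the length of the longest such subsequence ending at index i:
i:      1  2  3  4  5  6  7  8  9 10 11 12 13 14
a[i]:  19  4 12  2 27  9  4  9 23  2  1 20 15 32
dp:     1  1  2  1  3  2  2  3  4  1  1  4  4  5
Maximum dp value is 5.

5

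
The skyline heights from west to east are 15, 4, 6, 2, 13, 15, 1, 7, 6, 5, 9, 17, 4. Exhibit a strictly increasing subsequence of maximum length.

Patience tails give the LIS length; then backtrack through the dp parents:
15 → extends → [15]
4 → replaces 15 → [4]
6 → extends → [4, 6]
2 → replaces 4 → [2, 6]
13 → extends → [2, 6, 13]
15 → extends → [2, 6, 13, 15]
1 → replaces 2 → [1, 6, 13, 15]
7 → replaces 13 → [1, 6, 7, 15]
6 → already a tail → [1, 6, 7, 15]
5 → replaces 6 → [1, 5, 7, 15]
9 → replaces 15 → [1, 5, 7, 9]
17 → extends → [1, 5, 7, 9, 17]
4 → replaces 5 → [1, 4, 7, 9, 17]
Length 5; one witness is 4, 6, 13, 15, 17.

4, 6, 13, 15, 17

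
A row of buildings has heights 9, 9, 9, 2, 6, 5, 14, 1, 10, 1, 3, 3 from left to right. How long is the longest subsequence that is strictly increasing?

3

Let dp[i] be the length of the longest such subsequence ending at index i:
i:      1  2  3  4  5  6  7  8  9 10 11 12
a[i]:   9  9  9  2  6  5 14  1 10  1  3  3
dp:     1  1  1  1  2  2  3  1  3  1  2  2
Maximum dp value is 3.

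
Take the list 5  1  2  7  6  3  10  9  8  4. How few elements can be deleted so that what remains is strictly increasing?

Fewest deletions = n − (longest strictly increasing subsequence).
Patience tails:
5 → extends → [5]
1 → replaces 5 → [1]
2 → extends → [1, 2]
7 → extends → [1, 2, 7]
6 → replaces 7 → [1, 2, 6]
3 → replaces 6 → [1, 2, 3]
10 → extends → [1, 2, 3, 10]
9 → replaces 10 → [1, 2, 3, 9]
8 → replaces 9 → [1, 2, 3, 8]
4 → replaces 8 → [1, 2, 3, 4]
Longest strictly increasing subsequence has length 4, so deletions = 10 − 4 = 6.

6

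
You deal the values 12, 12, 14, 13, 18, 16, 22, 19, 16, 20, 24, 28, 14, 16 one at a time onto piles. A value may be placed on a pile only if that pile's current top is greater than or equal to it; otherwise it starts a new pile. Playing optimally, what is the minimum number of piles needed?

Place each on the leftmost legal pile:
12 → new pile 1 (tops now [12])
12 → pile 1 (tops now [12])
14 → new pile 2 (tops now [12, 14])
13 → pile 2 (tops now [12, 13])
18 → new pile 3 (tops now [12, 13, 18])
16 → pile 3 (tops now [12, 13, 16])
22 → new pile 4 (tops now [12, 13, 16, 22])
19 → pile 4 (tops now [12, 13, 16, 19])
16 → pile 3 (tops now [12, 13, 16, 19])
20 → new pile 5 (tops now [12, 13, 16, 19, 20])
24 → new pile 6 (tops now [12, 13, 16, 19, 20, 24])
28 → new pile 7 (tops now [12, 13, 16, 19, 20, 24, 28])
14 → pile 3 (tops now [12, 13, 14, 19, 20, 24, 28])
16 → pile 4 (tops now [12, 13, 14, 16, 20, 24, 28])
Seven piles.

7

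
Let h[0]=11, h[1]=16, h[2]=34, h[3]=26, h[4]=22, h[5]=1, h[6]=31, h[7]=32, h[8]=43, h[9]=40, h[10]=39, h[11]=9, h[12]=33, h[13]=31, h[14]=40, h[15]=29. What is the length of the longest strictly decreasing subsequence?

6

Negate each value so 'decreasing' becomes 'increasing', then run patience tails on the negated sequence:
-11 → extends → [-11]
-16 → replaces -11 → [-16]
-34 → replaces -16 → [-34]
-26 → extends → [-34, -26]
-22 → extends → [-34, -26, -22]
-1 → extends → [-34, -26, -22, -1]
-31 → replaces -26 → [-34, -31, -22, -1]
-32 → replaces -31 → [-34, -32, -22, -1]
-43 → replaces -34 → [-43, -32, -22, -1]
-40 → replaces -32 → [-43, -40, -22, -1]
-39 → replaces -22 → [-43, -40, -39, -1]
-9 → replaces -1 → [-43, -40, -39, -9]
-33 → replaces -9 → [-43, -40, -39, -33]
-31 → extends → [-43, -40, -39, -33, -31]
-40 → already a tail → [-43, -40, -39, -33, -31]
-29 → extends → [-43, -40, -39, -33, -31, -29]
Six tails, so the longest strictly decreasing subsequence of the original has length 6.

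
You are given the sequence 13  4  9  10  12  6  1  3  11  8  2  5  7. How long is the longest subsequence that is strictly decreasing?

5

Negate each value so 'decreasing' becomes 'increasing', then run patience tails on the negated sequence:
-13 → extends → [-13]
-4 → extends → [-13, -4]
-9 → replaces -4 → [-13, -9]
-10 → replaces -9 → [-13, -10]
-12 → replaces -10 → [-13, -12]
-6 → extends → [-13, -12, -6]
-1 → extends → [-13, -12, -6, -1]
-3 → replaces -1 → [-13, -12, -6, -3]
-11 → replaces -6 → [-13, -12, -11, -3]
-8 → replaces -3 → [-13, -12, -11, -8]
-2 → extends → [-13, -12, -11, -8, -2]
-5 → replaces -2 → [-13, -12, -11, -8, -5]
-7 → replaces -5 → [-13, -12, -11, -8, -7]
Five tails, so the longest strictly decreasing subsequence of the original has length 5.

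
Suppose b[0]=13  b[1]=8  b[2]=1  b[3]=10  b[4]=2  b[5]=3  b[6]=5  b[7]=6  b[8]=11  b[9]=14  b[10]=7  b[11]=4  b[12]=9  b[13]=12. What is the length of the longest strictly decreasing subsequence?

Negate each value so 'decreasing' becomes 'increasing', then run patience tails on the negated sequence:
-13 → extends → [-13]
-8 → extends → [-13, -8]
-1 → extends → [-13, -8, -1]
-10 → replaces -8 → [-13, -10, -1]
-2 → replaces -1 → [-13, -10, -2]
-3 → replaces -2 → [-13, -10, -3]
-5 → replaces -3 → [-13, -10, -5]
-6 → replaces -5 → [-13, -10, -6]
-11 → replaces -10 → [-13, -11, -6]
-14 → replaces -13 → [-14, -11, -6]
-7 → replaces -6 → [-14, -11, -7]
-4 → extends → [-14, -11, -7, -4]
-9 → replaces -7 → [-14, -11, -9, -4]
-12 → replaces -11 → [-14, -12, -9, -4]
Four tails, so the longest strictly decreasing subsequence of the original has length 4.

4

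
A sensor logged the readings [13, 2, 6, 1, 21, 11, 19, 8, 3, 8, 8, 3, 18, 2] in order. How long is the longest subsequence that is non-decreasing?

6

Let dp[i] be the length of the longest such subsequence ending at index i:
i:      1  2  3  4  5  6  7  8  9 10 11 12 13 14
a[i]:  13  2  6  1 21 11 19  8  3  8  8  3 18  2
dp:     1  1  2  1  3  3  4  3  2  4  5  3  6  2
Maximum dp value is 6.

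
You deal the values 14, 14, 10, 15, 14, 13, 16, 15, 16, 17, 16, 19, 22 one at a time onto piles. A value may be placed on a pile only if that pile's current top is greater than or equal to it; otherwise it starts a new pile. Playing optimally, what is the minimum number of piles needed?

7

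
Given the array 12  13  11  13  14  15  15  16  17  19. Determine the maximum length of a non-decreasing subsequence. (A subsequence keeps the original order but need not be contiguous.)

9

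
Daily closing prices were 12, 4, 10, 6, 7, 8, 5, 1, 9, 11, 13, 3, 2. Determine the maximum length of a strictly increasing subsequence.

Let dp[i] be the length of the longest such subsequence ending at index i:
i:      1  2  3  4  5  6  7  8  9 10 11 12 13
a[i]:  12  4 10  6  7  8  5  1  9 11 13  3  2
dp:     1  1  2  2  3  4  2  1  5  6  7  2  2
Maximum dp value is 7.

7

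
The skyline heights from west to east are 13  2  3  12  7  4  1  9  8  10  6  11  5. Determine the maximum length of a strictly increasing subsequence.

6

Let dp[i] be the length of the longest such subsequence ending at index i:
i:      1  2  3  4  5  6  7  8  9 10 11 12 13
a[i]:  13  2  3 12  7  4  1  9  8 10  6 11  5
dp:     1  1  2  3  3  3  1  4  4  5  4  6  4
Maximum dp value is 6.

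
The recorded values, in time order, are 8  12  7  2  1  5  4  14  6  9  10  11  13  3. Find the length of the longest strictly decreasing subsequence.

Negate each value so 'decreasing' becomes 'increasing', then run patience tails on the negated sequence:
-8 → extends → [-8]
-12 → replaces -8 → [-12]
-7 → extends → [-12, -7]
-2 → extends → [-12, -7, -2]
-1 → extends → [-12, -7, -2, -1]
-5 → replaces -2 → [-12, -7, -5, -1]
-4 → replaces -1 → [-12, -7, -5, -4]
-14 → replaces -12 → [-14, -7, -5, -4]
-6 → replaces -5 → [-14, -7, -6, -4]
-9 → replaces -7 → [-14, -9, -6, -4]
-10 → replaces -9 → [-14, -10, -6, -4]
-11 → replaces -10 → [-14, -11, -6, -4]
-13 → replaces -11 → [-14, -13, -6, -4]
-3 → extends → [-14, -13, -6, -4, -3]
Five tails, so the longest strictly decreasing subsequence of the original has length 5.

5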